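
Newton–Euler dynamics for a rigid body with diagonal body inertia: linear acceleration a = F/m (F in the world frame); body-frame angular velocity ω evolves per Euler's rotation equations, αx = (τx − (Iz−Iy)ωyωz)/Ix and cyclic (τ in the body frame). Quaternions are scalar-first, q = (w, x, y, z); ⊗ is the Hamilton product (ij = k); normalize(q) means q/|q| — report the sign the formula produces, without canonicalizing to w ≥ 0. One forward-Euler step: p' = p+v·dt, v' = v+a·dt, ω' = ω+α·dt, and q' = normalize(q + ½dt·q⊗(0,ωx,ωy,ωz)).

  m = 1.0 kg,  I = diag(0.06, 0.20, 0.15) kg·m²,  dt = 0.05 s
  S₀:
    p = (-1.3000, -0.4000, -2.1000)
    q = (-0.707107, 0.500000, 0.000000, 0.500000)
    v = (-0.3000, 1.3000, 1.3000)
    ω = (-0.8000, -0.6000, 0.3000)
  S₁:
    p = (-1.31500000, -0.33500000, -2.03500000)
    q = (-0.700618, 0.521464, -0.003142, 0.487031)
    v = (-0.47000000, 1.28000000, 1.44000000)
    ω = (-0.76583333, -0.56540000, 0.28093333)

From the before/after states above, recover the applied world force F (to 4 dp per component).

F = (-3.4000, -0.4000, 2.8000)

velocity change Δv = (-0.17000000, -0.02000000, 0.14000000)
m·(v₁−v₀)/dt = (-3.4000, -0.4000, 2.8000)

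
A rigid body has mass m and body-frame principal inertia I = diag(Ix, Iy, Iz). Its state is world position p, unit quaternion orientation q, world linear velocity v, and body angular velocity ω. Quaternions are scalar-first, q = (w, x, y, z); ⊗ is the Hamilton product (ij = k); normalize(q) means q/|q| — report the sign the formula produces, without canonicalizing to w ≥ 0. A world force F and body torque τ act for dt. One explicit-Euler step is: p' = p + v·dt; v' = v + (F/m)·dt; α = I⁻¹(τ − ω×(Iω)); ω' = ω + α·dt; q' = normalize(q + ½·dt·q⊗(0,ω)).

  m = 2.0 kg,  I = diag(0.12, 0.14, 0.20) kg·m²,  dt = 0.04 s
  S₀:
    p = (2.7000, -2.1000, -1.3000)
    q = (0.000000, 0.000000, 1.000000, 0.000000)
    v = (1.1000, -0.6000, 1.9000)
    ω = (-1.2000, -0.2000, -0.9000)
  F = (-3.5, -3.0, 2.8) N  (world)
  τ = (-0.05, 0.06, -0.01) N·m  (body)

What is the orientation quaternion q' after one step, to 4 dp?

Hamilton product q⊗(0,ω) = (0.2000000, -0.9000000, 0.0000000, 1.2000000)
q + ½dt·q⊗(0,ω), renormalized = (0.0040, -0.0180, 0.9995, 0.0240)

q' = (0.0040, -0.0180, 0.9995, 0.0240)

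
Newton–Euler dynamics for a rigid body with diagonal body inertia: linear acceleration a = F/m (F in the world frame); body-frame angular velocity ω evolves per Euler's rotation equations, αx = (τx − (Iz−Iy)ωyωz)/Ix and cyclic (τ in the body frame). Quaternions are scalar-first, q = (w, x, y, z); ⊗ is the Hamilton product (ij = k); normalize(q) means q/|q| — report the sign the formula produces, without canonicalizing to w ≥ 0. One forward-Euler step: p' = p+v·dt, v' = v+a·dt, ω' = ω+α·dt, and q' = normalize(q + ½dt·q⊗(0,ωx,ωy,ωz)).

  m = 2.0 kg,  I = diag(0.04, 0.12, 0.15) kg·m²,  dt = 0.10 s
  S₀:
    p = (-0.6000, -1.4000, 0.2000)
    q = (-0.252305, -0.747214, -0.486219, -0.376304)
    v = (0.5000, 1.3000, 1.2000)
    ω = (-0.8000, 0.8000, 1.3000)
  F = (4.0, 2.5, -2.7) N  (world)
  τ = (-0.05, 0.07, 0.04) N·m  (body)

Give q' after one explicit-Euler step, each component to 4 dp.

Hamilton product q⊗(0,ω) = (0.2803992, -0.1291975, 1.0705774, -1.3147429)
q' = normalize(q + ½dt·q⊗(0,ω)) = (-0.2374, -0.7509, -0.4311, -0.4404)

q' = (-0.2374, -0.7509, -0.4311, -0.4404)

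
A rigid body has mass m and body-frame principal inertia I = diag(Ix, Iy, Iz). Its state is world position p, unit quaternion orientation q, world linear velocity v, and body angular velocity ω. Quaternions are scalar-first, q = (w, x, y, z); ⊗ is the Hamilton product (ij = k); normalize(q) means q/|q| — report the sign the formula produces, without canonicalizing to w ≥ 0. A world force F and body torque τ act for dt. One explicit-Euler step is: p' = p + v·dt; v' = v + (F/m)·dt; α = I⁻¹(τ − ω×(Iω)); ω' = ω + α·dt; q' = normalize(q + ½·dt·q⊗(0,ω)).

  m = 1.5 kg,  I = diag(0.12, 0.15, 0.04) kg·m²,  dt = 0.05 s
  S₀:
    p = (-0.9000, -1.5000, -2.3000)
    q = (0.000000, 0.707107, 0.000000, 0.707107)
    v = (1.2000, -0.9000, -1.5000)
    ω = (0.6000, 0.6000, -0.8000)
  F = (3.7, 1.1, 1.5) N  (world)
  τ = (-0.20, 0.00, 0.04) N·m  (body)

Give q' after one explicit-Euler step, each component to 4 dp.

q' = (0.0035, 0.6962, 0.0247, 0.7174)

2q̇ = q⊗(0,ω) = (0.1414214, -0.4242642, 0.9899498, 0.4242642)
updated quaternion q' = (0.0035, 0.6962, 0.0247, 0.7174)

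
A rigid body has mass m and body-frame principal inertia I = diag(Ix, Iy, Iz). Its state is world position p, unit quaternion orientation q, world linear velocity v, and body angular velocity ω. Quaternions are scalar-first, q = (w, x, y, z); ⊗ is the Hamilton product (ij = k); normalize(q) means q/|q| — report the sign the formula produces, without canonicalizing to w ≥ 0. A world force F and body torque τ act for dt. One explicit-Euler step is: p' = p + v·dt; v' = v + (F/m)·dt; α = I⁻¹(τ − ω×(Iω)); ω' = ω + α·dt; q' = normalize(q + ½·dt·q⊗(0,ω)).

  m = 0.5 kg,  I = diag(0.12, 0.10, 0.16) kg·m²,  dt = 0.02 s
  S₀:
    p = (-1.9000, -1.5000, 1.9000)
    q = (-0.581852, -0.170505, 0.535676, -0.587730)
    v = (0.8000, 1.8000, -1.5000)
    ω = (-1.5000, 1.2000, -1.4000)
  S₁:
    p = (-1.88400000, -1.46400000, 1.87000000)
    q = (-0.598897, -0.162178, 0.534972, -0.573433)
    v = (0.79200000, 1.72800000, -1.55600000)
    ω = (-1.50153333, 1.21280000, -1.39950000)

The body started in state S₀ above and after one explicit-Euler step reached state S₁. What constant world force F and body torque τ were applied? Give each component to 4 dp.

velocity change Δv = (-0.00800000, -0.07200000, -0.05600000)
applied force F = (-0.2000, -1.8000, -1.4000)
ω₁ − ω₀ = (-0.00153333, 0.01280000, 0.00050000)
gyro term ω₀×Iω₀ = (-0.1008, -0.0840, 0.0360)
I·α + gyro = (-0.1100, -0.0200, 0.0400)

F = (-0.2000, -1.8000, -1.4000)
τ = (-0.1100, -0.0200, 0.0400)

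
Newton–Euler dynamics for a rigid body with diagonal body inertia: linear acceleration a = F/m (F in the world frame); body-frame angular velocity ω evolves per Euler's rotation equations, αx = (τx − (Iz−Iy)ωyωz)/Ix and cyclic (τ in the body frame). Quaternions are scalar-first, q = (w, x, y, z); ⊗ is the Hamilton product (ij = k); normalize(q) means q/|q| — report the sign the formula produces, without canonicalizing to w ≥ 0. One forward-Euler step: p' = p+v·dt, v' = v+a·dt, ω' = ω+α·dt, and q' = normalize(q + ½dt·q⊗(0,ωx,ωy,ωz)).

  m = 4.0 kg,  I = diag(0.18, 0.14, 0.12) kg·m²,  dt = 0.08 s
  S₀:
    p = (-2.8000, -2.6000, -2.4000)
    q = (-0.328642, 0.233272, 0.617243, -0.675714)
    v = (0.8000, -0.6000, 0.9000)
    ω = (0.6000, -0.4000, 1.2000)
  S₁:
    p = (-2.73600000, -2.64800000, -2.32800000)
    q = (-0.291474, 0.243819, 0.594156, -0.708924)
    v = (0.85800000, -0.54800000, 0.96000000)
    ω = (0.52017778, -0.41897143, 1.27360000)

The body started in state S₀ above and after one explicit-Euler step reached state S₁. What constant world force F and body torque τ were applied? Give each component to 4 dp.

Δω = ω₁−ω₀ = (-0.07982222, -0.01897143, 0.07360000)
precession coupling = (0.0096, 0.0432, 0.0096)
applied torque τ = (-0.1700, 0.0100, 0.1200)
velocity change Δv = (0.05800000, 0.05200000, 0.06000000)
m·(v₁−v₀)/dt = (2.9000, 2.6000, 3.0000)

F = (2.9000, 2.6000, 3.0000)
τ = (-0.1700, 0.0100, 0.1200)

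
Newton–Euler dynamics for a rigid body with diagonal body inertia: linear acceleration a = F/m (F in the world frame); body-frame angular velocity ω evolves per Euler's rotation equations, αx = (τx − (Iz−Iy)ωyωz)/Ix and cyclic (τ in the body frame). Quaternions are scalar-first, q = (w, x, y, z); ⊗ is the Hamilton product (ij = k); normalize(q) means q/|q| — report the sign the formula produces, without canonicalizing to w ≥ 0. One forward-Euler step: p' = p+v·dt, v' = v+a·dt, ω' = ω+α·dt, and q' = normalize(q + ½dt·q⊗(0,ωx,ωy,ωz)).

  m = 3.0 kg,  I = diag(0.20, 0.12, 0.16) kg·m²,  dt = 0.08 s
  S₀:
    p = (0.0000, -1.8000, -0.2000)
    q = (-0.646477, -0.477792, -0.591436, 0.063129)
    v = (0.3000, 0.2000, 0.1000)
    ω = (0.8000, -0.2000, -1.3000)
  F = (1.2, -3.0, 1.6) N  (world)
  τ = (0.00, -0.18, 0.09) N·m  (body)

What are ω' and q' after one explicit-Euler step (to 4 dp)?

ω' = (0.7958, -0.2923, -1.2614)
q' = (-0.6314, -0.4663, -0.6079, 0.1193)

gyro term ω×Iω = (0.0104, -0.0416, 0.0128)
α = I⁻¹(τ − ω×Iω) = (-0.0520, -1.1533, 0.4825)
ω' = ω + α·dt = (0.7958, -0.2923, -1.2614)
Hamilton product q⊗(0,ω) = (0.3460141, 0.2643110, -0.4413310, 1.4091273)
q + ½dt·q⊗(0,ω), renormalized = (-0.6314, -0.4663, -0.6079, 0.1193)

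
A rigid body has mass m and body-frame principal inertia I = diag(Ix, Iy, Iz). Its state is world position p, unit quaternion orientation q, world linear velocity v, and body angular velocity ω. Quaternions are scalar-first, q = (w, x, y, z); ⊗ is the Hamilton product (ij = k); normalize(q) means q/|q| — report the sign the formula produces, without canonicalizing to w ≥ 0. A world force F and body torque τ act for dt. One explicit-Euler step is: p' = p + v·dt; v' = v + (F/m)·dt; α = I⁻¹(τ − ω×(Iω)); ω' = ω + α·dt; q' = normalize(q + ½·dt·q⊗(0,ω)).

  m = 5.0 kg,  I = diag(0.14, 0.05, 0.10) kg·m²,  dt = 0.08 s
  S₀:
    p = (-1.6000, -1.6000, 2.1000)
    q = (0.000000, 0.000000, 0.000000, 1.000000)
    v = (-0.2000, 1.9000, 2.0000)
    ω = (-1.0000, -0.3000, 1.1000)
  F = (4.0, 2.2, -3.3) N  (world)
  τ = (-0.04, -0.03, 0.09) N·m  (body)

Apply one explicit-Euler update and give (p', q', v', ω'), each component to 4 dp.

linear accel F/m = (0.8000, 0.4400, -0.6600)
p + v·dt = (-1.6160, -1.4480, 2.2600)
v + (F/m)dt = (-0.1360, 1.9352, 1.9472)
precession coupling ω×(Iω) = (-0.0165, -0.0440, -0.0270)
angular accel α = (-0.1679, 0.2800, 1.1700)
ω' = ω + α·dt = (-1.0134, -0.2776, 1.1936)
q⊗(0,ω) = (-1.1000000, 0.3000000, -1.0000000, 0.0000000)
updated quaternion q' = (-0.0439, 0.0120, -0.0399, 0.9982)

p' = (-1.6160, -1.4480, 2.2600)
q' = (-0.0439, 0.0120, -0.0399, 0.9982)
v' = (-0.1360, 1.9352, 1.9472)
ω' = (-1.0134, -0.2776, 1.1936)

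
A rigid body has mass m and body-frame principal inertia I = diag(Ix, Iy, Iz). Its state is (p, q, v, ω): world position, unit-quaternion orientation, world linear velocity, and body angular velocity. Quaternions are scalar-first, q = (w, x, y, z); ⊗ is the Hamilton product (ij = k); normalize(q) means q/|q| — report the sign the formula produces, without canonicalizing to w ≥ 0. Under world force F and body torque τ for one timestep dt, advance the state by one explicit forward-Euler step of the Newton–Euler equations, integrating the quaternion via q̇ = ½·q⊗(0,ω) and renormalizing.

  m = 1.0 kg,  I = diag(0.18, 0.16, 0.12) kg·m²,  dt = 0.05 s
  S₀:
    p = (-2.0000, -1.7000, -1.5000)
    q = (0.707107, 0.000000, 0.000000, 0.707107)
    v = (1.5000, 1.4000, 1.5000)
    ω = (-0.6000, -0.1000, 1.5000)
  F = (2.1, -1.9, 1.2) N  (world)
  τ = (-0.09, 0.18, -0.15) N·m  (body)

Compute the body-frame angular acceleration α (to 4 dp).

precession coupling ω×(Iω) = (0.0060, -0.0540, -0.0012)
angular accel α = (-0.5333, 1.4625, -1.2400)

α = (-0.5333, 1.4625, -1.2400)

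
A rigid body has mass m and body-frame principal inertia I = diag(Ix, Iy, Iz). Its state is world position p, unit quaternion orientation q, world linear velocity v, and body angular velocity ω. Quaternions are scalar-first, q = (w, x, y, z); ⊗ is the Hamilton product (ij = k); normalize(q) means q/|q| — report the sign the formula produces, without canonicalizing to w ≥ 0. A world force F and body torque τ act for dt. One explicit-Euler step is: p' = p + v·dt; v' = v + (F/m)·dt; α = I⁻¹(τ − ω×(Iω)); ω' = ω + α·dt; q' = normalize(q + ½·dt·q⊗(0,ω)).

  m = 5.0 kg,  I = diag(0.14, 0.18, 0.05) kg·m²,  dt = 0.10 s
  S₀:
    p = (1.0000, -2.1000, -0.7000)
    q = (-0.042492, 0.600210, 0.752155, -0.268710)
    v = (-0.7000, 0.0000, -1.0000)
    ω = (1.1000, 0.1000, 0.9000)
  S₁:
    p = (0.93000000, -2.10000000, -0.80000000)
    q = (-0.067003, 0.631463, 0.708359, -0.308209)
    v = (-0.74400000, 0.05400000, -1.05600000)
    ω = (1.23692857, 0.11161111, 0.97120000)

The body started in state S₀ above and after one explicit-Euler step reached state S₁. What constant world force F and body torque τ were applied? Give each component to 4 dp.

v₁ − v₀ = (-0.04400000, 0.05400000, -0.05600000)
applied force F = (-2.2000, 2.7000, -2.8000)
ω₁ − ω₀ = (0.13692857, 0.01161111, 0.07120000)
τ = I·(Δω/dt) + ω₀×(Iω₀) = (0.1800, 0.1100, 0.0400)

F = (-2.2000, 2.7000, -2.8000)
τ = (0.1800, 0.1100, 0.0400)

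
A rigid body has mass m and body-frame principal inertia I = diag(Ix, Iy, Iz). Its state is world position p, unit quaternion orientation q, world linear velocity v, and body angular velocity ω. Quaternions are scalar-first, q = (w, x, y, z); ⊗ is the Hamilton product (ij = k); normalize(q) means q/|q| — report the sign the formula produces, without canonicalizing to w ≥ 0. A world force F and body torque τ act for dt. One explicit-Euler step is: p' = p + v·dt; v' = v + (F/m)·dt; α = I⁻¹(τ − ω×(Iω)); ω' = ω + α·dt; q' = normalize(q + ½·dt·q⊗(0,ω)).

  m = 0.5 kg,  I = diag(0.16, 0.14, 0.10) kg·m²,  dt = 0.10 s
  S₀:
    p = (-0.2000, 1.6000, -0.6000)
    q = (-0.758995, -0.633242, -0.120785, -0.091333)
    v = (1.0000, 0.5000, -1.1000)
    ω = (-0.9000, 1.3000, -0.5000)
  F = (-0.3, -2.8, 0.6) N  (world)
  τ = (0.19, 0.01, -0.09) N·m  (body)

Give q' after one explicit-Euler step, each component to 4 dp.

q' = (-0.7792, -0.5881, -0.1812, -0.1185)

2q̇ = q⊗(0,ω) = (-0.4585638, 0.8622209, -1.2211148, -0.5524236)
q' = normalize(q + ½dt·q⊗(0,ω)) = (-0.7792, -0.5881, -0.1812, -0.1185)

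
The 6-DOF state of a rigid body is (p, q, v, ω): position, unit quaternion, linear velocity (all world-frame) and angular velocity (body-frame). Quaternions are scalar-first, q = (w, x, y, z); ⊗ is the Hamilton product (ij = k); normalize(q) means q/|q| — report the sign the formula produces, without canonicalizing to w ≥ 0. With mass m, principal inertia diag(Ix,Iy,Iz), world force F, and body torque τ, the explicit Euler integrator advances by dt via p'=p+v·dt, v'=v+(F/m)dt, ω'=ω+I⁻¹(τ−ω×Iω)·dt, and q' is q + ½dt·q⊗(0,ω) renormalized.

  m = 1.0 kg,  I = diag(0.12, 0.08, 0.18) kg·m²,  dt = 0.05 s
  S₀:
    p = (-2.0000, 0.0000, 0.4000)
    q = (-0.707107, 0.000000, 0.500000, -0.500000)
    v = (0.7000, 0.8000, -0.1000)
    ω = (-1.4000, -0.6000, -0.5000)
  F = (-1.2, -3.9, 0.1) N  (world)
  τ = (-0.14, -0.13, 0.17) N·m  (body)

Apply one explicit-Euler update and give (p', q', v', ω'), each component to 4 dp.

a = F/m = (-1.2000, -3.9000, 0.1000)
p' = p + v·dt = (-1.9650, 0.0400, 0.3950)
v' = v + a·dt = (0.6400, 0.6050, -0.0950)
angular accel α = (-1.4167, -1.1000, 1.1311)
new body rate ω' = (-1.4708, -0.6550, -0.4434)
q⊗(0,ω) = (0.0500000, 0.4399498, 1.1242642, 1.0535535)
updated quaternion q' = (-0.7053, 0.0110, 0.5277, -0.4733)

p' = (-1.9650, 0.0400, 0.3950)
q' = (-0.7053, 0.0110, 0.5277, -0.4733)
v' = (0.6400, 0.6050, -0.0950)
ω' = (-1.4708, -0.6550, -0.4434)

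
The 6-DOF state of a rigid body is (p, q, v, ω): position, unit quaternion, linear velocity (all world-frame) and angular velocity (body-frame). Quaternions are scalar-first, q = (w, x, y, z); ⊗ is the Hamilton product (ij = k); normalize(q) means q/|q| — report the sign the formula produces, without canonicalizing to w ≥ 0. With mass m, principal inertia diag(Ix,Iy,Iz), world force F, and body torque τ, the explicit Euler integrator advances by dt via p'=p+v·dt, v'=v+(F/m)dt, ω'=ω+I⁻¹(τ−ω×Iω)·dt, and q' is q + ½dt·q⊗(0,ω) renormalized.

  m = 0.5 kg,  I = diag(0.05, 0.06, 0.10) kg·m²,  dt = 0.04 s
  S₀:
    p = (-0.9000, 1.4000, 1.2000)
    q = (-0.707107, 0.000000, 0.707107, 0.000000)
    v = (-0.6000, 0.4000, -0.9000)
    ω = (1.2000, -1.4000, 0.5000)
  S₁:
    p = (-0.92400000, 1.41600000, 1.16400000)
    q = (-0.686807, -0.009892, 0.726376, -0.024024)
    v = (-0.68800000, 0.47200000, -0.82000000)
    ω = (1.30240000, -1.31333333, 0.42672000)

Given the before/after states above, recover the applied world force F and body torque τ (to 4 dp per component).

Δω = ω₁−ω₀ = (0.10240000, 0.08666667, -0.07328000)
applied torque τ = (0.1000, 0.1000, -0.2000)
Δv = v₁−v₀ = (-0.08800000, 0.07200000, 0.08000000)
applied force F = (-1.1000, 0.9000, 1.0000)

F = (-1.1000, 0.9000, 1.0000)
τ = (0.1000, 0.1000, -0.2000)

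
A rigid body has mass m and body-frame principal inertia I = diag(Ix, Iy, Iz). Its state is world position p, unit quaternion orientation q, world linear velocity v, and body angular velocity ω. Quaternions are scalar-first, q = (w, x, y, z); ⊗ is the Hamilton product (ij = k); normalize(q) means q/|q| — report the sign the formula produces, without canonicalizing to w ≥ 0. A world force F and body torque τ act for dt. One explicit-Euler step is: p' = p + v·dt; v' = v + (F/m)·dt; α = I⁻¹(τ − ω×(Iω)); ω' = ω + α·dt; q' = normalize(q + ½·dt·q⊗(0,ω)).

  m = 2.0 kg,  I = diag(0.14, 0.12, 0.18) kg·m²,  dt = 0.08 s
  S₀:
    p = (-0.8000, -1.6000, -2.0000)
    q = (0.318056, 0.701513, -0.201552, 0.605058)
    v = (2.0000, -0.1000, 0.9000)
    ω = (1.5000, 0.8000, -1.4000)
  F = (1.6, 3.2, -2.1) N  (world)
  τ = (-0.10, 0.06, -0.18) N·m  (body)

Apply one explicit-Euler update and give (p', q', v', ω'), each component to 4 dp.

precession coupling ω×(Iω) = (-0.0672, 0.0840, -0.0240)
(τ − ω×Iω)/I = (-0.2343, -0.2000, -0.8667)
ω + α·dt = (1.4813, 0.7840, -1.4693)
2q̇ = q⊗(0,ω) = (-0.0439467, 0.2752104, 2.1441500, 0.4182600)
q + ½dt·q⊗(0,ω), renormalized = (0.3151, 0.7098, -0.1153, 0.6194)
p' = p + v·dt = (-0.6400, -1.6080, -1.9280)
v + (F/m)dt = (2.0640, 0.0280, 0.8160)

p' = (-0.6400, -1.6080, -1.9280)
q' = (0.3151, 0.7098, -0.1153, 0.6194)
v' = (2.0640, 0.0280, 0.8160)
ω' = (1.4813, 0.7840, -1.4693)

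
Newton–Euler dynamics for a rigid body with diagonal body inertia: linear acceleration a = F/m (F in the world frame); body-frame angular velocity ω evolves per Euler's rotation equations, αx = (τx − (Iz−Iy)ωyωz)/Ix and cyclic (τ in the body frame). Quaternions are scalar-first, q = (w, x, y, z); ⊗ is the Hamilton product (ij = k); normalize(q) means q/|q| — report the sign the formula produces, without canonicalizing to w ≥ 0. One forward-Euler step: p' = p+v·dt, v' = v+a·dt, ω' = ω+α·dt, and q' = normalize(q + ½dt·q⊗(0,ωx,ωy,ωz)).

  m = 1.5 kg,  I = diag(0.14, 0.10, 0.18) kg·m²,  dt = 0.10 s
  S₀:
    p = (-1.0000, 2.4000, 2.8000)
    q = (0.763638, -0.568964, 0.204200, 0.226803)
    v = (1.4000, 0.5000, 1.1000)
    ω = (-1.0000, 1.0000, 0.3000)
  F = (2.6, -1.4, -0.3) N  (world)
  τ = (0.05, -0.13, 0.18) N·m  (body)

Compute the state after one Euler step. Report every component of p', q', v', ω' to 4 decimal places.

α = I⁻¹(τ − ω×Iω) = (0.1857, -1.4200, 0.7778)
new body rate ω' = (-0.9814, 0.8580, 0.3778)
Hamilton product q⊗(0,ω) = (-0.8412049, -0.9291810, 0.7075242, -0.1356726)
q' = normalize(q + ½dt·q⊗(0,ω)) = (0.7197, -0.6138, 0.2390, 0.2194)
new position p' = (-0.8600, 2.4500, 2.9100)
v + (F/m)dt = (1.5733, 0.4067, 1.0800)

p' = (-0.8600, 2.4500, 2.9100)
q' = (0.7197, -0.6138, 0.2390, 0.2194)
v' = (1.5733, 0.4067, 1.0800)
ω' = (-0.9814, 0.8580, 0.3778)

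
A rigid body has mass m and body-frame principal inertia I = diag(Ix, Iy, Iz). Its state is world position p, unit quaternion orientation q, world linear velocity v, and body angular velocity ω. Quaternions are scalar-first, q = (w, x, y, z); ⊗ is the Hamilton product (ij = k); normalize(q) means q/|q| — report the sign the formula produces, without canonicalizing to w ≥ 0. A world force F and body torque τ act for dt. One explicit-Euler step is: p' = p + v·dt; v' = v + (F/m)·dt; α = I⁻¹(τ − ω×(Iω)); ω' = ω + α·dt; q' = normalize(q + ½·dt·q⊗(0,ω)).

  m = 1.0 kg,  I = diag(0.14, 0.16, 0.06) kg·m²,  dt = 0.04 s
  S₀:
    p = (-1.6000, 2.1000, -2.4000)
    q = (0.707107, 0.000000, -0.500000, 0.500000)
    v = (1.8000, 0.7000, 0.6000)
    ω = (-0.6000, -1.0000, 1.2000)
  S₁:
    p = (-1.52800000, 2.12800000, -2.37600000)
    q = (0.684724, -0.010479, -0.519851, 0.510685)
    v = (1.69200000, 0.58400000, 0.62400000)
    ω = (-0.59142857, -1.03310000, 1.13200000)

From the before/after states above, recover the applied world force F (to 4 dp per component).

Δv = v₁−v₀ = (-0.10800000, -0.11600000, 0.02400000)
m·(v₁−v₀)/dt = (-2.7000, -2.9000, 0.6000)

F = (-2.7000, -2.9000, 0.6000)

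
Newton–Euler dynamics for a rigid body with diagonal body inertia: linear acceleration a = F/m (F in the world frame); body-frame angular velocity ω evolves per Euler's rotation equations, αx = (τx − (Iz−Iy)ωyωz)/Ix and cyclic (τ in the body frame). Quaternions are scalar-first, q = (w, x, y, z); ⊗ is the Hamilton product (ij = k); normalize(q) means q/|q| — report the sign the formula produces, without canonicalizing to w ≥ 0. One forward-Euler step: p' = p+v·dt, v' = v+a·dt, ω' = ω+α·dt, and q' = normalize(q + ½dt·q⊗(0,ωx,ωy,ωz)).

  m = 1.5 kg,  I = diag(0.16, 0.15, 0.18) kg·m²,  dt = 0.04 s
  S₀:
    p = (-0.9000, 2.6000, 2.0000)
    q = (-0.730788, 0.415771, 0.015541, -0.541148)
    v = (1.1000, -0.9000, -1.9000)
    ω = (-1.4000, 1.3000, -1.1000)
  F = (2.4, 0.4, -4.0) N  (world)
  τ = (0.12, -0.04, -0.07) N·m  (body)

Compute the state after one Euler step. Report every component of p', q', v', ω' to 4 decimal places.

p' = (-0.8560, 2.5640, 1.9240)
q' = (-0.7307, 0.4495, 0.0208, -0.5133)
v' = (1.1640, -0.8893, -2.0067)
ω' = (-1.3593, 1.2975, -1.1196)

gyro term ω×Iω = (-0.0429, -0.0308, 0.0182)
angular accel α = (1.0181, -0.0613, -0.4900)
new body rate ω' = (-1.3593, 1.2975, -1.1196)
q⊗(0,ω) = (-0.0333867, 1.7095005, 0.2649309, 1.3661265)
updated quaternion q' = (-0.7307, 0.4495, 0.0208, -0.5133)
a = F/m = (1.6000, 0.2667, -2.6667)
new position p' = (-0.8560, 2.5640, 1.9240)
new velocity v' = (1.1640, -0.8893, -2.0067)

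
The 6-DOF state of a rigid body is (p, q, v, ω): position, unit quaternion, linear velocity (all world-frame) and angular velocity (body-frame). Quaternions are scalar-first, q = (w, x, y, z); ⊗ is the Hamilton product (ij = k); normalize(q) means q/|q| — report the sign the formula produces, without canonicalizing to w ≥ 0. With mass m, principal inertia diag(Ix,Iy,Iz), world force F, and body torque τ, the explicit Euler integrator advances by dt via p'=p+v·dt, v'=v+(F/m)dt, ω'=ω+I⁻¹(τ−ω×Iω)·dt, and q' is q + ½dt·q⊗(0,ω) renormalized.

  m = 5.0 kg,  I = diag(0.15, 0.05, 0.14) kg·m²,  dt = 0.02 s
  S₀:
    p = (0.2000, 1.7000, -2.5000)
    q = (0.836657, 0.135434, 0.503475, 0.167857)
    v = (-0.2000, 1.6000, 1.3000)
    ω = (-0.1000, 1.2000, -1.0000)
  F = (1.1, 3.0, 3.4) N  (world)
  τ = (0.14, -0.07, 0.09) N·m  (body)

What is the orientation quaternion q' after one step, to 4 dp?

q⊗(0,ω) = (-0.4227696, -0.7885691, 1.1226367, -0.6237887)
q' = normalize(q + ½dt·q⊗(0,ω)) = (0.8323, 0.1275, 0.5146, 0.1616)

q' = (0.8323, 0.1275, 0.5146, 0.1616)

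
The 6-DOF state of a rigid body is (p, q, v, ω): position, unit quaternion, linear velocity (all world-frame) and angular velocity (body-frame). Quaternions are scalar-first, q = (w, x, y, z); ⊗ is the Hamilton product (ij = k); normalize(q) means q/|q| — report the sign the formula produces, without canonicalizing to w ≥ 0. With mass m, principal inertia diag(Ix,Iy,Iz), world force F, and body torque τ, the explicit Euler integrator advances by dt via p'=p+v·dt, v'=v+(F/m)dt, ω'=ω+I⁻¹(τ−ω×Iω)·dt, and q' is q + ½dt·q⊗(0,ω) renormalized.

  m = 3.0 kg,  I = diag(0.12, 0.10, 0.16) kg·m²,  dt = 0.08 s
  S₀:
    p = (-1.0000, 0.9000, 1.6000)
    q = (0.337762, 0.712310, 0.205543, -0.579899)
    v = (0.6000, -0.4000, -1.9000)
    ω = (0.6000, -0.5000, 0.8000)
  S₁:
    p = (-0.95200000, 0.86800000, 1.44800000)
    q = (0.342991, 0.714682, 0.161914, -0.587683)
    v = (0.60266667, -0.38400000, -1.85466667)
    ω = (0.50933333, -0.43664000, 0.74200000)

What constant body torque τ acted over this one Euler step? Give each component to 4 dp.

τ = (-0.1600, 0.0600, -0.1100)

rate change Δω = (-0.09066667, 0.06336000, -0.05800000)
precession coupling = (-0.0240, -0.0192, 0.0060)
applied torque τ = (-0.1600, 0.0600, -0.1100)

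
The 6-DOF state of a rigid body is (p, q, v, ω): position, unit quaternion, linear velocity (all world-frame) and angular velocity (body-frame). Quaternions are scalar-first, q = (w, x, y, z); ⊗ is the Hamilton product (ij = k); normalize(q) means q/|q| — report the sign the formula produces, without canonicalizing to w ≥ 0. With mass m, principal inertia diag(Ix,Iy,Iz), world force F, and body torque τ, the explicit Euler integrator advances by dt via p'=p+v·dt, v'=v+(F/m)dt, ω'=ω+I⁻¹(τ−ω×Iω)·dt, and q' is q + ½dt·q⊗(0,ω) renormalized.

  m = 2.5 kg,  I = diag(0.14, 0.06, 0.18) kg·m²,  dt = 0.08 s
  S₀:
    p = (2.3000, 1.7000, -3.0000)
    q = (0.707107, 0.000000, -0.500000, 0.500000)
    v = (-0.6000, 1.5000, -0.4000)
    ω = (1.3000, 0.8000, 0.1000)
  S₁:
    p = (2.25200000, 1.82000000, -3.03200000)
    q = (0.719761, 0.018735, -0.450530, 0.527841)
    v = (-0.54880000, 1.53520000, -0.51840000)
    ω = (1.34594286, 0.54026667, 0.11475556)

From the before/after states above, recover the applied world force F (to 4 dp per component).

Δv = v₁−v₀ = (0.05120000, 0.03520000, -0.11840000)
F = m·Δv/dt = (1.6000, 1.1000, -3.7000)

F = (1.6000, 1.1000, -3.7000)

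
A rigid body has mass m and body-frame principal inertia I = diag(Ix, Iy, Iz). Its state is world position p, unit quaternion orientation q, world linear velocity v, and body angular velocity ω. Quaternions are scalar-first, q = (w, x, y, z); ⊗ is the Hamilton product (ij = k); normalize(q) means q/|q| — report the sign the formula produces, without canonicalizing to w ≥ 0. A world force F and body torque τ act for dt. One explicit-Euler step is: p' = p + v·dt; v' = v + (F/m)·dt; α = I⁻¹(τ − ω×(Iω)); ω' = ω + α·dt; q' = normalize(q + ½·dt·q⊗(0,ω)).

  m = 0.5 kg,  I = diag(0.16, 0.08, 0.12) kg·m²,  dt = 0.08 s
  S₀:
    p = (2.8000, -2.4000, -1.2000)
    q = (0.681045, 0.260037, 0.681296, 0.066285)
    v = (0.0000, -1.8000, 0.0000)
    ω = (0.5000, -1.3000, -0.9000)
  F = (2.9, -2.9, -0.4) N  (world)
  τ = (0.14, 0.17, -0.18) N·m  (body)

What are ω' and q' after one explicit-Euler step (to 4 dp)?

ω' = (0.5466, -1.1120, -1.0547)
q' = (0.7121, 0.2520, 0.6551, 0.0146)

gyro term ω×Iω = (0.0468, -0.0180, 0.0520)
α = I⁻¹(τ − ω×Iω) = (0.5825, 2.3500, -1.9333)
ω' = ω + α·dt = (0.5466, -1.1120, -1.0547)
q⊗(0,ω) = (0.8153228, -0.1864734, -0.6181827, -1.2916366)
updated quaternion q' = (0.7121, 0.2520, 0.6551, 0.0146)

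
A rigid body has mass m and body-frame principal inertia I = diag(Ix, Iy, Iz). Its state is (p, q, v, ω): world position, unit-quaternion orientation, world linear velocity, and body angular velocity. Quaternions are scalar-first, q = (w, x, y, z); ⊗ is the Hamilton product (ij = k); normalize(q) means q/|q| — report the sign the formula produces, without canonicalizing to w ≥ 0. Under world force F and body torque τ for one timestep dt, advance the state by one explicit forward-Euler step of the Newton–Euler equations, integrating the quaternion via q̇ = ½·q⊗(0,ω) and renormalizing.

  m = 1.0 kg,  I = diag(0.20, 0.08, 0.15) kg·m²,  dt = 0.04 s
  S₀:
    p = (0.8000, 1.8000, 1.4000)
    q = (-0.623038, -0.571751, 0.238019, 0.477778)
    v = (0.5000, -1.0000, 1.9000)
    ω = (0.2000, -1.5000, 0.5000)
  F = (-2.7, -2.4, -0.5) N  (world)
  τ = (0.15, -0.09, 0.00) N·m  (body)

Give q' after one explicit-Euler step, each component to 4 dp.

q' = (-0.6181, -0.5572, 0.2642, 0.4875)

Hamilton product q⊗(0,ω) = (0.2324897, 0.7110689, 1.3159881, 0.4985037)
q' = normalize(q + ½dt·q⊗(0,ω)) = (-0.6181, -0.5572, 0.2642, 0.4875)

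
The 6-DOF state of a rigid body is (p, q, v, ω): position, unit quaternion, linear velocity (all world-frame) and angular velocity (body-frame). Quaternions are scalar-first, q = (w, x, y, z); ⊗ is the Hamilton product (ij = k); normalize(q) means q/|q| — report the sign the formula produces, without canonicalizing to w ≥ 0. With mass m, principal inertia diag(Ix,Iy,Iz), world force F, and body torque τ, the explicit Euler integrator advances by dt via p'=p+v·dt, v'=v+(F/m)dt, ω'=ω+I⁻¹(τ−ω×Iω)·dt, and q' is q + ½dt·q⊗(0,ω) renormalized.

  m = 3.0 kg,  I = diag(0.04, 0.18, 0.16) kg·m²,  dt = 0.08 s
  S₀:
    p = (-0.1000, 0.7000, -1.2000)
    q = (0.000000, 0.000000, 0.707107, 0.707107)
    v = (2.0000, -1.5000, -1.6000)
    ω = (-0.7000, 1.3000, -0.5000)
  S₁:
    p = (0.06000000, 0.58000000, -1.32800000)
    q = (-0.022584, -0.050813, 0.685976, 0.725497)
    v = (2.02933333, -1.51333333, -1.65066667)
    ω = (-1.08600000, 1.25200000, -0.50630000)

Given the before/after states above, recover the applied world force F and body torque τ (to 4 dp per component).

ω₁ − ω₀ = (-0.38600000, -0.04800000, -0.00630000)
ω₀×(Iω₀) = (0.0130, -0.0420, -0.1274)
applied torque τ = (-0.1800, -0.1500, -0.1400)
velocity change Δv = (0.02933333, -0.01333333, -0.05066667)
applied force F = (1.1000, -0.5000, -1.9000)

F = (1.1000, -0.5000, -1.9000)
τ = (-0.1800, -0.1500, -0.1400)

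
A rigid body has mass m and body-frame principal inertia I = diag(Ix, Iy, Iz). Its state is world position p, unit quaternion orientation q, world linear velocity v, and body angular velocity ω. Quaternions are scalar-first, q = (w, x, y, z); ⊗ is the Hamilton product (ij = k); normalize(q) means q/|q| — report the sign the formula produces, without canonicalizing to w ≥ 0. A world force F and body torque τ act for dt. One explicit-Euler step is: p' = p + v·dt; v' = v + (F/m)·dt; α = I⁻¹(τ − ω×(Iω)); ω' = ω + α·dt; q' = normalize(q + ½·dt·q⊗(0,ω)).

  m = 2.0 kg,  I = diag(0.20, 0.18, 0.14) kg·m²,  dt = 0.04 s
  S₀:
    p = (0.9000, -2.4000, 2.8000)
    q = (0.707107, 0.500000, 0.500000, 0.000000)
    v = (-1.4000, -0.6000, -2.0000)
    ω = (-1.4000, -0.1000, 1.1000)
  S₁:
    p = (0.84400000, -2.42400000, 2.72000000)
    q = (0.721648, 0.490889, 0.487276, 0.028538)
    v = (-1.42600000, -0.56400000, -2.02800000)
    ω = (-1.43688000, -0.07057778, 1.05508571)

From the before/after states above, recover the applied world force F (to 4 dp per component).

F = (-1.3000, 1.8000, -1.4000)

v₁ − v₀ = (-0.02600000, 0.03600000, -0.02800000)
m·(v₁−v₀)/dt = (-1.3000, 1.8000, -1.4000)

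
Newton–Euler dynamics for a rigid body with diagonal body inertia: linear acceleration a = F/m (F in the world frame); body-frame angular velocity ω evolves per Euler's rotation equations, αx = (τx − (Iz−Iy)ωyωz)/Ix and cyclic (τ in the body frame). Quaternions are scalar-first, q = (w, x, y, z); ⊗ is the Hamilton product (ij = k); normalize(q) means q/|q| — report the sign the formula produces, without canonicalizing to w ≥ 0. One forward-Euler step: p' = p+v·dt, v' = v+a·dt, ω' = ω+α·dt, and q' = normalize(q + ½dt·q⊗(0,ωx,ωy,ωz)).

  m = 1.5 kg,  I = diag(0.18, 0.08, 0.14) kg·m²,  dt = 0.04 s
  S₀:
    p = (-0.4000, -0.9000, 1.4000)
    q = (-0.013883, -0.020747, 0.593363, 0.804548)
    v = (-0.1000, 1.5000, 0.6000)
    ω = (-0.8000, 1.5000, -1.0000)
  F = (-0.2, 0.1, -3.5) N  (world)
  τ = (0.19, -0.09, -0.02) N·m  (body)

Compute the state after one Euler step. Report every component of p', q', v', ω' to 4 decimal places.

p' = (-0.4040, -0.8400, 1.4240)
q' = (-0.0159, -0.0565, 0.5792, 0.8131)
v' = (-0.1053, 1.5027, 0.5067)
ω' = (-0.7378, 1.4390, -1.0400)

α = I⁻¹(τ − ω×Iω) = (1.5556, -1.5250, -1.0000)
ω' = ω + α·dt = (-0.7378, 1.4390, -1.0400)
2q̇ = q⊗(0,ω) = (-0.1020941, -1.7890786, -0.6852099, 0.4574529)
q + ½dt·q⊗(0,ω), renormalized = (-0.0159, -0.0565, 0.5792, 0.8131)
p + v·dt = (-0.4040, -0.8400, 1.4240)
v + (F/m)dt = (-0.1053, 1.5027, 0.5067)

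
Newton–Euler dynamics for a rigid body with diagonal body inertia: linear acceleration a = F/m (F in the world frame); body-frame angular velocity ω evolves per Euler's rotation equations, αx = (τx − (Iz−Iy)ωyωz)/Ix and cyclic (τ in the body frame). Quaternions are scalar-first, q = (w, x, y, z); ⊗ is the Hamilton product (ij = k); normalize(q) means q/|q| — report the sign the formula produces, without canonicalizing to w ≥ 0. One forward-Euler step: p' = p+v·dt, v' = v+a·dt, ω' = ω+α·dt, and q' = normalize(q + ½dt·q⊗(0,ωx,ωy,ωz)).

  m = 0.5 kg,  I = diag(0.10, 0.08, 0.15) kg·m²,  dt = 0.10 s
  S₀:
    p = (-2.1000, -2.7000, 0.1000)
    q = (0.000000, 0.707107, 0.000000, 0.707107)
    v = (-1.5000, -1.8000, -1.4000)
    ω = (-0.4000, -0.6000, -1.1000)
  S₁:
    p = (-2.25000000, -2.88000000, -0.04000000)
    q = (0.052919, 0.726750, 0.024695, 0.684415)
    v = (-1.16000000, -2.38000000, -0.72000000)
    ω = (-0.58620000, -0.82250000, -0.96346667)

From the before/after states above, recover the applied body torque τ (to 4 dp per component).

τ = (-0.1400, -0.2000, 0.2000)

Δω = ω₁−ω₀ = (-0.18620000, -0.22250000, 0.13653333)
precession coupling = (0.0462, -0.0220, -0.0048)
τ = I·(Δω/dt) + ω₀×(Iω₀) = (-0.1400, -0.2000, 0.2000)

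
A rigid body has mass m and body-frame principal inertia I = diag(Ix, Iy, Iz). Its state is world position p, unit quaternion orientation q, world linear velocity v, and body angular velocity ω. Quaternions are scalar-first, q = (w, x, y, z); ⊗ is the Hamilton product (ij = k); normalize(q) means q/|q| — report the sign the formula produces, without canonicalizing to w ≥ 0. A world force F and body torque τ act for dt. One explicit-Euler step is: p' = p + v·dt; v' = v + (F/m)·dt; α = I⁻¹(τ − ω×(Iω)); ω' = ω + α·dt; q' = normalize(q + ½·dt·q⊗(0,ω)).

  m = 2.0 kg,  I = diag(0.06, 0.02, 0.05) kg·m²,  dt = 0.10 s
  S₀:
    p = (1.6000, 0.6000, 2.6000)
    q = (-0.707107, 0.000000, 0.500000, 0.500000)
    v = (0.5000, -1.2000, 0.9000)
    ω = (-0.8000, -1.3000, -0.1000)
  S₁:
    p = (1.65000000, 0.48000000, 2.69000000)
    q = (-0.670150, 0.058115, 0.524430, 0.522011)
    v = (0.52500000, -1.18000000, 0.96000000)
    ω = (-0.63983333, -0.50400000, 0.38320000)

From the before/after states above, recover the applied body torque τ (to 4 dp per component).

rate change Δω = (0.16016667, 0.79600000, 0.48320000)
ω₀×(Iω₀) = (0.0039, 0.0008, -0.0416)
I·α + gyro = (0.1000, 0.1600, 0.2000)

τ = (0.1000, 0.1600, 0.2000)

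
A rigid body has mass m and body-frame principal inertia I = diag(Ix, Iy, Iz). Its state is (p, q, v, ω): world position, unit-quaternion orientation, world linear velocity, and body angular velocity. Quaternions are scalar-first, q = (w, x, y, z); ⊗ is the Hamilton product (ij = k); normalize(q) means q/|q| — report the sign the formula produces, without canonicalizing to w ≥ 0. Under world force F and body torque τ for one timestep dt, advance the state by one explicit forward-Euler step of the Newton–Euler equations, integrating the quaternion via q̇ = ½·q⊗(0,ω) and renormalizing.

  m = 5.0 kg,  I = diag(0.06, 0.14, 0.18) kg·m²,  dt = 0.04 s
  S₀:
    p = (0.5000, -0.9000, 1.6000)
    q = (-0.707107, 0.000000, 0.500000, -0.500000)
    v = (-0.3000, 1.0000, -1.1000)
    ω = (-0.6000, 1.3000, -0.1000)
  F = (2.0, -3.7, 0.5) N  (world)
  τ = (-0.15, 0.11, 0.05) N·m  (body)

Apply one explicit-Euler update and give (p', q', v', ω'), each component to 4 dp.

ω×(Iω) gyroscopic = (-0.0052, -0.0072, -0.0624)
(τ − ω×Iω)/I = (-2.4133, 0.8371, 0.6244)
ω' = ω + α·dt = (-0.6965, 1.3335, -0.0750)
q⊗(0,ω) = (-0.7000000, 1.0242642, -0.6192391, 0.3707107)
updated quaternion q' = (-0.7208, 0.0205, 0.4874, -0.4924)
a = F/m = (0.4000, -0.7400, 0.1000)
p + v·dt = (0.4880, -0.8600, 1.5560)
v' = v + a·dt = (-0.2840, 0.9704, -1.0960)

p' = (0.4880, -0.8600, 1.5560)
q' = (-0.7208, 0.0205, 0.4874, -0.4924)
v' = (-0.2840, 0.9704, -1.0960)
ω' = (-0.6965, 1.3335, -0.0750)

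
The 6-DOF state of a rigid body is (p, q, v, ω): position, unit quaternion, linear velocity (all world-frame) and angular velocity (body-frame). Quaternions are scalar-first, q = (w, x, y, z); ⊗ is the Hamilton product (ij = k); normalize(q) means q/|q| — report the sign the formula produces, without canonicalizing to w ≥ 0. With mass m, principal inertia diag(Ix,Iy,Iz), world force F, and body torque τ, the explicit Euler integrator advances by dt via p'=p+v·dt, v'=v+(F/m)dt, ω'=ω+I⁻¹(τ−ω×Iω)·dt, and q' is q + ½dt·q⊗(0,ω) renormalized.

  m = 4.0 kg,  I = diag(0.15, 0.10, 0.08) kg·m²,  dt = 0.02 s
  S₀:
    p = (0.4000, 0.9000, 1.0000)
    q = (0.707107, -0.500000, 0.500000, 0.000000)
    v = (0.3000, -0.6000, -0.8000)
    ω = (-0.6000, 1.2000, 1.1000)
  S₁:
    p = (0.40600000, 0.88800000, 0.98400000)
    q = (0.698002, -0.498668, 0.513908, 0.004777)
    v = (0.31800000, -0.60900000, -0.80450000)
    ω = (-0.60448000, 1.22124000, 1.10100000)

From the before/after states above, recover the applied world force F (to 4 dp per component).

F = (3.6000, -1.8000, -0.9000)

Δv = v₁−v₀ = (0.01800000, -0.00900000, -0.00450000)
applied force F = (3.6000, -1.8000, -0.9000)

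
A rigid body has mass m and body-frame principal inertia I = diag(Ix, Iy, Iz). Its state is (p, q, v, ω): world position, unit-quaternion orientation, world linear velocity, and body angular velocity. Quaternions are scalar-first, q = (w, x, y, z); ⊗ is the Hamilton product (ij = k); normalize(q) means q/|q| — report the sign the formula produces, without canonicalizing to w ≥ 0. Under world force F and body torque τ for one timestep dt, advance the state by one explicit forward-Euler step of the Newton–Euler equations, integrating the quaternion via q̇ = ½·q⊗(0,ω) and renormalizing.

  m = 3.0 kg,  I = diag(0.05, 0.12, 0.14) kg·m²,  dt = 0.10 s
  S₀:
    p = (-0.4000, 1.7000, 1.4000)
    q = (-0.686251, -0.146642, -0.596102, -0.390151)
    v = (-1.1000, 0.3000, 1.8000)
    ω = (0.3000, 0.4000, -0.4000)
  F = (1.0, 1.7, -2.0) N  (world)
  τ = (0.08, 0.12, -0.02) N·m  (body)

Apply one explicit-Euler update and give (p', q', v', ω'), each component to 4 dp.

angular accel α = (1.6640, 0.9100, -0.2029)
ω + α·dt = (0.4664, 0.4910, -0.4203)
q⊗(0,ω) = (0.1263730, 0.1886259, -0.4502025, 0.3946742)
updated quaternion q' = (-0.6796, -0.1371, -0.6183, -0.3702)
a = F/m = (0.3333, 0.5667, -0.6667)
new position p' = (-0.5100, 1.7300, 1.5800)
new velocity v' = (-1.0667, 0.3567, 1.7333)

p' = (-0.5100, 1.7300, 1.5800)
q' = (-0.6796, -0.1371, -0.6183, -0.3702)
v' = (-1.0667, 0.3567, 1.7333)
ω' = (0.4664, 0.4910, -0.4203)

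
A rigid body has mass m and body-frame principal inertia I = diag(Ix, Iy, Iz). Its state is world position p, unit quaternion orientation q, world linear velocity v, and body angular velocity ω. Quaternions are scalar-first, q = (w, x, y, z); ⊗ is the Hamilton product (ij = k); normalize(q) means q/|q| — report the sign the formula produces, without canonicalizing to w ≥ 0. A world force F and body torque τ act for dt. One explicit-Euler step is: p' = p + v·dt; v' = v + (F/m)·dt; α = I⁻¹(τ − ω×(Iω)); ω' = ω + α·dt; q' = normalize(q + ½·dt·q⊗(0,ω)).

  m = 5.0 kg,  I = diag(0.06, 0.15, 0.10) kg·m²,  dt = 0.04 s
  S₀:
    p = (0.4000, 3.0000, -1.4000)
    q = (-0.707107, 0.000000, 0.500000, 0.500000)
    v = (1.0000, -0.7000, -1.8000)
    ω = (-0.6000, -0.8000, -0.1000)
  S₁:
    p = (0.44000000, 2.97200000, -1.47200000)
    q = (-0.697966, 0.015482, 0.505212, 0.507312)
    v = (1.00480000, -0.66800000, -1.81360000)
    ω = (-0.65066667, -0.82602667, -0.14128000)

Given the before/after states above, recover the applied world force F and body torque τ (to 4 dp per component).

F = (0.6000, 4.0000, -1.7000)
τ = (-0.0800, -0.1000, -0.0600)

ω₁ − ω₀ = (-0.05066667, -0.02602667, -0.04128000)
gyro term ω₀×Iω₀ = (-0.0040, -0.0024, 0.0432)
applied torque τ = (-0.0800, -0.1000, -0.0600)
Δv = v₁−v₀ = (0.00480000, 0.03200000, -0.01360000)
F = m·Δv/dt = (0.6000, 4.0000, -1.7000)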